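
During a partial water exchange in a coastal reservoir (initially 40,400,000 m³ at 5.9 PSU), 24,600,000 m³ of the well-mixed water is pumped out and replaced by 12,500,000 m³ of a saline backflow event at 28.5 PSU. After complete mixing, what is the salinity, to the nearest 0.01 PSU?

Remaining after removal: 15,800,000 m³ at 5.9 PSU (salt = 93,220,000)
After addition: salt = 93,220,000 + 12,500,000×28.5 = 449,470,000; volume = 28,300,000 m³
S = 449,470,000 / 28,300,000 = 15.8823 PSU

15.88 PSU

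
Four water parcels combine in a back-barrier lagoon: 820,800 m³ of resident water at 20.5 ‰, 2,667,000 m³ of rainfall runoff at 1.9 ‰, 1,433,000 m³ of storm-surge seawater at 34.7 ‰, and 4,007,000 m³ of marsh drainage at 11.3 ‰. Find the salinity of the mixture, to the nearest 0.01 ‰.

13.09 ‰

Salt balance:
salt = 820,800×20.5 + 2,667,000×1.9 + 1,433,000×34.7 + 4,007,000×11.3 = 16,826,400 + 5,067,300 + 49,725,100 + 45,279,100 = 116,897,900
volume = 820,800 + 2,667,000 + 1,433,000 + 4,007,000 = 8,927,800 m³
S = 116,897,900 / 8,927,800 = 13.0937 ‰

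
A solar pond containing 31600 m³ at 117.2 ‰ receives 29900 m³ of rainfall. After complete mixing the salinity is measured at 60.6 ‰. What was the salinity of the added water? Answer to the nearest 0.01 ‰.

Salt balance: 31,600×117.2 + 29,900×S = 61,500×60.6
3,703,520 + 29,900·S = 3,726,900
S = (3,726,900 − 3,703,520) / 29,900 = 0.7819 ‰

0.78 ‰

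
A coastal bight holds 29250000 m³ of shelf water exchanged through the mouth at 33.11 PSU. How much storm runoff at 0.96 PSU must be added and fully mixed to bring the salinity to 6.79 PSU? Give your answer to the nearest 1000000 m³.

Salt balance: 29,250,000×33.11 + V×0.96 = (29,250,000+V)×6.79
968,467,500 + 0.96V = 198,607,500 + 6.79V
769,860,000 = 5.83V
V = 132,051,457.98 m³

132000000 m³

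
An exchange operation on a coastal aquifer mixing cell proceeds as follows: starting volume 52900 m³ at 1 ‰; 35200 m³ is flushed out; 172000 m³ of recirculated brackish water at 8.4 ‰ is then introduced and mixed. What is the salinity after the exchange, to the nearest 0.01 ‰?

Remaining after removal: 17,700 m³ at 1 ‰ (salt = 17,700)
After addition: salt = 17,700 + 172,000×8.4 = 1,462,500; volume = 189,700 m³
S = 1,462,500 / 189,700 = 7.7095 ‰

7.71 ‰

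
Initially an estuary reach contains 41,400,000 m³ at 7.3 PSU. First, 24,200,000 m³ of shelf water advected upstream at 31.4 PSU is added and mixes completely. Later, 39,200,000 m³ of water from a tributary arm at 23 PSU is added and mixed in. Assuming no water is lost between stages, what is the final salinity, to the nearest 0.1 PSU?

Salt balance:
Initial salt = 41,400,000×7.3 = 302,220,000
After stage 1: salt = 302,220,000 + 24,200,000×31.4 = 1,062,100,000; volume = 65,600,000 m³; S = 16.191 PSU
After stage 2: salt = 1,062,100,000 + 39,200,000×23 = 1,963,700,000; volume = 104,800,000 m³
S = 1,963,700,000 / 104,800,000 = 18.7376 PSU

18.7 PSU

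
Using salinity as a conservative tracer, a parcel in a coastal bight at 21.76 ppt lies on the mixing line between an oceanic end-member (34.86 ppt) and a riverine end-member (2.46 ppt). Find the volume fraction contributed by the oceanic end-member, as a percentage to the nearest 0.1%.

59.6%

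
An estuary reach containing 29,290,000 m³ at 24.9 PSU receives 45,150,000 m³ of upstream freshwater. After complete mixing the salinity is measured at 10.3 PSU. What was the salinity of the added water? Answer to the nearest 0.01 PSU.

Salt balance: 29,290,000×24.9 + 45,150,000×S = 74,440,000×10.3
729,321,000 + 45,150,000·S = 766,732,000
S = (766,732,000 − 729,321,000) / 45,150,000 = 0.8286 PSU

0.83 PSU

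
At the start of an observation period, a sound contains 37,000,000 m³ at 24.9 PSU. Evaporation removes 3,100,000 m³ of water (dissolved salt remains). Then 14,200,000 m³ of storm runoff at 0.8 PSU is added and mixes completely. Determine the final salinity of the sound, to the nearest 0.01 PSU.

After evaporation: salt = 37,000,000×24.9 = 921,300,000; volume = 37,000,000 − 3,100,000 = 33,900,000 m³
After mixing: salt = 921,300,000 + 14,200,000×0.8 = 932,660,000; volume = 33,900,000 + 14,200,000 = 48,100,000 m³
S = 932,660,000 / 48,100,000 = 19.39 PSU

19.39 PSU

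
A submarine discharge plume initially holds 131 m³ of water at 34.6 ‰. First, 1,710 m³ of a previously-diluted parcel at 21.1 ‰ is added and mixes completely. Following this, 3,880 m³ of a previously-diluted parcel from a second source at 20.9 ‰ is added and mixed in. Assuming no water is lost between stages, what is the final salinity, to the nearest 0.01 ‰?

Mass of salt is conserved:
Initial salt = 131×34.6 = 4,532.6
After stage 1: salt = 4,532.6 + 1,710×21.1 = 40,613.6; volume = 1,841 m³; S = 22.061 ‰
After stage 2: salt = 40,613.6 + 3,880×20.9 = 121,705.6; volume = 5,721 m³
S = 121,705.6 / 5,721 = 21.2735 ‰

21.27 ‰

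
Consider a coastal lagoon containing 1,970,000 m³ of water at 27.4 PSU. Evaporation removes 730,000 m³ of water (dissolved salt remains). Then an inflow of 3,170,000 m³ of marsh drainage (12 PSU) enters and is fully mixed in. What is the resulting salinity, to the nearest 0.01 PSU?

20.87 PSU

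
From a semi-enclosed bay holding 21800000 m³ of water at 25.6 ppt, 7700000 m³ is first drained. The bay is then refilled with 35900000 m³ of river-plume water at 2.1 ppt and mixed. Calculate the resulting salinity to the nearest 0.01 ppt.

Remaining after removal: 14,100,000 m³ at 25.6 ppt (salt = 360,960,000)
After addition: salt = 360,960,000 + 35,900,000×2.1 = 436,350,000; volume = 50,000,000 m³
S = 436,350,000 / 50,000,000 = 8.727 ppt

8.73 ppt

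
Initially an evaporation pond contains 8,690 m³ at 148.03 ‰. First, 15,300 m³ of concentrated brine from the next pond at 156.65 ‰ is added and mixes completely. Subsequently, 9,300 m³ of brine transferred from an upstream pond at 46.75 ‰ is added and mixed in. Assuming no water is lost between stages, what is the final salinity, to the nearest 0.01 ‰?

Conserving salt mass:
Initial salt = 8,690×148.03 = 1,286,380.7
After stage 1: salt = 1,286,380.7 + 15,300×156.65 = 3,683,125.7; volume = 23,990 m³; S = 153.528 ‰
After stage 2: salt = 3,683,125.7 + 9,300×46.75 = 4,117,900.7; volume = 33,290 m³
S = 4,117,900.7 / 33,290 = 123.6978 ‰

123.70 ‰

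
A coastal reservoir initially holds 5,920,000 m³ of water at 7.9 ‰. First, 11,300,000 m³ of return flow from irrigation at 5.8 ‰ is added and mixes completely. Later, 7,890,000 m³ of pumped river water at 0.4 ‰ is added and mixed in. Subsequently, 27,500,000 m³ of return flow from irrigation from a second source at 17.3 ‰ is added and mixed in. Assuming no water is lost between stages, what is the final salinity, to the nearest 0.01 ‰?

11.24 ‰

Weighted by volume,
Initial salt = 5,920,000×7.9 = 46,768,000
After stage 1: salt = 46,768,000 + 11,300,000×5.8 = 112,308,000; volume = 17,220,000 m³; S = 6.522 ‰
After stage 2: salt = 112,308,000 + 7,890,000×0.4 = 115,464,000; volume = 25,110,000 m³; S = 4.598 ‰
After stage 3: salt = 115,464,000 + 27,500,000×17.3 = 591,214,000; volume = 52,610,000 m³
S = 591,214,000 / 52,610,000 = 11.2377 ‰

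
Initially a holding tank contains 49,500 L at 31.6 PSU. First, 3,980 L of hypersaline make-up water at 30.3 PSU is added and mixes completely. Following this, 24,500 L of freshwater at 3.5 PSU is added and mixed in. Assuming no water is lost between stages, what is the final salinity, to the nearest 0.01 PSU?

Conserving salt mass:
Initial salt = 49,500×31.6 = 1,564,200
After stage 1: salt = 1,564,200 + 3,980×30.3 = 1,684,794; volume = 53,480 L; S = 31.503 PSU
After stage 2: salt = 1,684,794 + 24,500×3.5 = 1,770,544; volume = 77,980 L
S = 1,770,544 / 77,980 = 22.7051 PSU

22.71 PSU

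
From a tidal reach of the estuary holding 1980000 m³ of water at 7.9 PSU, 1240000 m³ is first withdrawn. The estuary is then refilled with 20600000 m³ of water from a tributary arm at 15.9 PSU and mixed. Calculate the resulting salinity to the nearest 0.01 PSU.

Remaining after removal: 740,000 m³ at 7.9 PSU (salt = 5,846,000)
After addition: salt = 5,846,000 + 20,600,000×15.9 = 333,386,000; volume = 21,340,000 m³
S = 333,386,000 / 21,340,000 = 15.6226 PSU

15.62 PSU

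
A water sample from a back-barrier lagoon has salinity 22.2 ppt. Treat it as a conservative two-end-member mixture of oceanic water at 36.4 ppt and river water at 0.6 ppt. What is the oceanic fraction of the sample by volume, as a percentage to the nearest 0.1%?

60.3%

Let g be the oceanic fraction. Salt balance per unit volume:
g×36.4 + (1−g)×0.6 = 22.2
g = (22.2 − 0.6) / (36.4 − 0.6) = 21.6/35.8 = 0.6034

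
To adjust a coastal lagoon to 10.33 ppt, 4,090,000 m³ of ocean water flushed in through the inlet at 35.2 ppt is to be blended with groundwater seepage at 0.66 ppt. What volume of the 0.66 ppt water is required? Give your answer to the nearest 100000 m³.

Salt balance: 4,090,000×35.2 + V×0.66 = (4,090,000+V)×10.33
143,968,000 + 0.66V = 42,249,700 + 10.33V
101,718,300 = 9.67V
V = 10,518,955.53 m³

10500000 m³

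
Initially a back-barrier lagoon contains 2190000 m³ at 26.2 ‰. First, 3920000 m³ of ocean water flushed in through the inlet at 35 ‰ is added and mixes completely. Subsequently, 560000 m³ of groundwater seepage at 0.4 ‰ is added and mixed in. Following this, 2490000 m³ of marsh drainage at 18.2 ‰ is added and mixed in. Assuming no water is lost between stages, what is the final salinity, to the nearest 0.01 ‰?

26.21 ‰

Total salt / total volume:
Initial salt = 2,190,000×26.2 = 57,378,000
After stage 1: salt = 57,378,000 + 3,920,000×35 = 194,578,000; volume = 6,110,000 m³; S = 31.846 ‰
After stage 2: salt = 194,578,000 + 560,000×0.4 = 194,802,000; volume = 6,670,000 m³; S = 29.206 ‰
After stage 3: salt = 194,802,000 + 2,490,000×18.2 = 240,120,000; volume = 9,160,000 m³
S = 240,120,000 / 9,160,000 = 26.214 ‰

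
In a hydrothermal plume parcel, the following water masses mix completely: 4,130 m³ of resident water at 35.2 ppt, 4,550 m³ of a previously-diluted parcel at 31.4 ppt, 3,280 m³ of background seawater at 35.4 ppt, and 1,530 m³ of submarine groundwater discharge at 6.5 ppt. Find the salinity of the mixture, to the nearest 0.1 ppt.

30.7 ppt

Conserving salt mass:
salt = 4,130×35.2 + 4,550×31.4 + 3,280×35.4 + 1,530×6.5 = 145,376 + 142,870 + 116,112 + 9,945 = 414,303
volume = 4,130 + 4,550 + 3,280 + 1,530 = 13,490 m³
S = 414,303 / 13,490 = 30.712 ppt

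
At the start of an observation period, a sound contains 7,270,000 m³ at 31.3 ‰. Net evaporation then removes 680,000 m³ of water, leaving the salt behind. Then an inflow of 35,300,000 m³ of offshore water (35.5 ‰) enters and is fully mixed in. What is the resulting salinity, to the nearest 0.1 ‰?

After evaporation: salt = 7,270,000×31.3 = 227,551,000; volume = 7,270,000 − 680,000 = 6,590,000 m³
After mixing: salt = 227,551,000 + 35,300,000×35.5 = 1,480,701,000; volume = 6,590,000 + 35,300,000 = 41,890,000 m³
S = 1,480,701,000 / 41,890,000 = 35.3474 ‰

35.3 ‰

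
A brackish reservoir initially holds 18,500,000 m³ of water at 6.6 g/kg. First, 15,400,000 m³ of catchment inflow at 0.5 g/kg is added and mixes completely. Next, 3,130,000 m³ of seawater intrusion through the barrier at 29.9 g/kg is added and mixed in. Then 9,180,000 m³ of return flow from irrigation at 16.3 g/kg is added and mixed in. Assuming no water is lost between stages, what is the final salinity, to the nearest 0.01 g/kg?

8.07 g/kg

Mass of salt is conserved:
Initial salt = 18,500,000×6.6 = 122,100,000
After stage 1: salt = 122,100,000 + 15,400,000×0.5 = 129,800,000; volume = 33,900,000 m³; S = 3.829 g/kg
After stage 2: salt = 129,800,000 + 3,130,000×29.9 = 223,387,000; volume = 37,030,000 m³; S = 6.033 g/kg
After stage 3: salt = 223,387,000 + 9,180,000×16.3 = 373,021,000; volume = 46,210,000 m³
S = 373,021,000 / 46,210,000 = 8.0723 g/kg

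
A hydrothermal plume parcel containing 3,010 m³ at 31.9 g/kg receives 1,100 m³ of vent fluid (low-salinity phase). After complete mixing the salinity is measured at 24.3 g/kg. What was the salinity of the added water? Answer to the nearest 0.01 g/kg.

3.50 g/kg

Salt balance: 3,010×31.9 + 1,100×S = 4,110×24.3
96,019 + 1,100·S = 99,873
S = (99,873 − 96,019) / 1,100 = 3.5036 g/kg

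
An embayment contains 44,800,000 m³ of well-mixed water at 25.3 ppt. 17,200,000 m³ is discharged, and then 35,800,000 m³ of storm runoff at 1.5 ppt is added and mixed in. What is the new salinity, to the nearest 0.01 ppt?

Remaining after removal: 27,600,000 m³ at 25.3 ppt (salt = 698,280,000)
After addition: salt = 698,280,000 + 35,800,000×1.5 = 751,980,000; volume = 63,400,000 m³
S = 751,980,000 / 63,400,000 = 11.8609 ppt

11.86 ppt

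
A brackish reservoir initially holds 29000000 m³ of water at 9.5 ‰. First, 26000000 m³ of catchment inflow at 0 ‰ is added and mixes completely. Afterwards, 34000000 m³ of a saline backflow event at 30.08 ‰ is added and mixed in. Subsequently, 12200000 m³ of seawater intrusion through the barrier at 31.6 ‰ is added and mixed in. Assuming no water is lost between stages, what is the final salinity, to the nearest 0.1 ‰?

Salt balance:
Initial salt = 29,000,000×9.5 = 275,500,000
After stage 1: salt = 275,500,000 + 26,000,000×0 = 275,500,000; volume = 55,000,000 m³; S = 5.009 ‰
After stage 2: salt = 275,500,000 + 34,000,000×30.08 = 1,298,220,000; volume = 89,000,000 m³; S = 14.587 ‰
After stage 3: salt = 1,298,220,000 + 12,200,000×31.6 = 1,683,740,000; volume = 101,200,000 m³
S = 1,683,740,000 / 101,200,000 = 16.6377 ‰

16.6 ‰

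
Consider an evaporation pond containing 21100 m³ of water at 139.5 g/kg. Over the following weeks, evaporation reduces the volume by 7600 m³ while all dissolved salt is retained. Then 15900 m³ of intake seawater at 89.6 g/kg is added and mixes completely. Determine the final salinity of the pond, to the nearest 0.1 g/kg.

After evaporation: salt = 21,100×139.5 = 2,943,450; volume = 21,100 − 7,600 = 13,500 m³
After mixing: salt = 2,943,450 + 15,900×89.6 = 4,368,090; volume = 13,500 + 15,900 = 29,400 m³
S = 4,368,090 / 29,400 = 148.5745 g/kg

148.6 g/kg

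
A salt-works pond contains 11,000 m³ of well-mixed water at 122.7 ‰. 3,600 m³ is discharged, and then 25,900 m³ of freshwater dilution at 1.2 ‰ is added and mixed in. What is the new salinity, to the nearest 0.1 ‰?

28.2 ‰

Remaining after removal: 7,400 m³ at 122.7 ‰ (salt = 907,980)
After addition: salt = 907,980 + 25,900×1.2 = 939,060; volume = 33,300 m³
S = 939,060 / 33,300 = 28.2 ‰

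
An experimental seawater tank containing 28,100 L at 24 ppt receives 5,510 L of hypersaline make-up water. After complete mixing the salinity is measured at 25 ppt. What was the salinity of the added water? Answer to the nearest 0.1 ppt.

Salt balance: 28,100×24 + 5,510×S = 33,610×25
674,400 + 5,510·S = 840,250
S = (840,250 − 674,400) / 5,510 = 30.0998 ppt

30.1 ppt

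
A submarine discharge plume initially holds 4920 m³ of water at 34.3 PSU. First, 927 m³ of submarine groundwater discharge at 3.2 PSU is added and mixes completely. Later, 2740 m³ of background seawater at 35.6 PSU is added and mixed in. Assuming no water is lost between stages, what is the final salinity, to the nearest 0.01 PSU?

Mass of salt is conserved:
Initial salt = 4,920×34.3 = 168,756
After stage 1: salt = 168,756 + 927×3.2 = 171,722.4; volume = 5,847 m³; S = 29.369 PSU
After stage 2: salt = 171,722.4 + 2,740×35.6 = 269,266.4; volume = 8,587 m³
S = 269,266.4 / 8,587 = 31.3574 PSU

31.36 PSU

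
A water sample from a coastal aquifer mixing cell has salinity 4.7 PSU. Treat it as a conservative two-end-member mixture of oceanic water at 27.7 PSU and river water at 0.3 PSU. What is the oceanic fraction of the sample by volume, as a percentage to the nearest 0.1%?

16.1%

Let g be the oceanic fraction. Salt balance per unit volume:
g×27.7 + (1−g)×0.3 = 4.7
g = (4.7 − 0.3) / (27.7 − 0.3) = 4.4/27.4 = 0.1606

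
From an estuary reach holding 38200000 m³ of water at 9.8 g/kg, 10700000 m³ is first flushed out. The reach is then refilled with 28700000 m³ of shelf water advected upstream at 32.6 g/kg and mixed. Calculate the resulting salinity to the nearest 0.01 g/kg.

21.44 g/kg

Remaining after removal: 27,500,000 m³ at 9.8 g/kg (salt = 269,500,000)
After addition: salt = 269,500,000 + 28,700,000×32.6 = 1,205,120,000; volume = 56,200,000 m³
S = 1,205,120,000 / 56,200,000 = 21.4434 g/kg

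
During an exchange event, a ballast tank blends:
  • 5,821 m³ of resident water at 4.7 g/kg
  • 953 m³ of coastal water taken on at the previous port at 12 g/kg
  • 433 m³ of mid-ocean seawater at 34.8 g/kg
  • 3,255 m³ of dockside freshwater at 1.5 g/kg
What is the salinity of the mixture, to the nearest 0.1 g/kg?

5.6 g/kg

Weighted by volume,
salt = 5,821×4.7 + 953×12 + 433×34.8 + 3,255×1.5 = 27,358.7 + 11,436 + 15,068.4 + 4,882.5 = 58,745.6
volume = 5,821 + 953 + 433 + 3,255 = 10,462 m³
S = 58,745.6 / 10,462 = 5.615 g/kg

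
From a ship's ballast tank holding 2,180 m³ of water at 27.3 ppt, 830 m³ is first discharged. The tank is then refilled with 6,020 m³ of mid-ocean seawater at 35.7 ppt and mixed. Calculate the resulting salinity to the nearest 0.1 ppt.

34.2 ppt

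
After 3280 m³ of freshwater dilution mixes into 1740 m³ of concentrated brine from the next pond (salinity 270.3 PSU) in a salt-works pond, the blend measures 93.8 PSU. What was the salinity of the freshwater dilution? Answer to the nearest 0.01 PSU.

0.17 PSU

Salt balance: 1,740×270.3 + 3,280×S = 5,020×93.8
470,322 + 3,280·S = 470,876
S = (470,876 − 470,322) / 3,280 = 0.1689 PSU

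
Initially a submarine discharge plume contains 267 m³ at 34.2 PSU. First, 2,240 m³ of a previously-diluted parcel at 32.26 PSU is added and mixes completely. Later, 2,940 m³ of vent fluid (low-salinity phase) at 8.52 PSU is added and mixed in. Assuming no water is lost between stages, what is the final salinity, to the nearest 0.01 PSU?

19.54 PSU

By conservation of dissolved salt,
Initial salt = 267×34.2 = 9,131.4
After stage 1: salt = 9,131.4 + 2,240×32.26 = 81,393.8; volume = 2,507 m³; S = 32.467 PSU
After stage 2: salt = 81,393.8 + 2,940×8.52 = 106,442.6; volume = 5,447 m³
S = 106,442.6 / 5,447 = 19.5415 PSU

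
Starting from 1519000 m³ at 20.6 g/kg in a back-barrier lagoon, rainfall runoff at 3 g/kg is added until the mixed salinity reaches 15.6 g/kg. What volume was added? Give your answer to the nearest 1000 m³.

Salt balance: 1,519,000×20.6 + V×3 = (1,519,000+V)×15.6
31,291,400 + 3V = 23,696,400 + 15.6V
7,595,000 = 12.6V
V = 602,777.78 m³

603000 m³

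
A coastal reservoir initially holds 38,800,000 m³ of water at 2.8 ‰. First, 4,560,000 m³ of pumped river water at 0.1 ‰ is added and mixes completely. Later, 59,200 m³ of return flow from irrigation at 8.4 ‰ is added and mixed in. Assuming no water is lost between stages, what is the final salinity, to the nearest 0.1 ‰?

Conserving salt mass:
Initial salt = 38,800,000×2.8 = 108,640,000
After stage 1: salt = 108,640,000 + 4,560,000×0.1 = 109,096,000; volume = 43,360,000 m³; S = 2.516 ‰
After stage 2: salt = 109,096,000 + 59,200×8.4 = 109,593,280; volume = 43,419,200 m³
S = 109,593,280 / 43,419,200 = 2.5241 ‰

2.5 ‰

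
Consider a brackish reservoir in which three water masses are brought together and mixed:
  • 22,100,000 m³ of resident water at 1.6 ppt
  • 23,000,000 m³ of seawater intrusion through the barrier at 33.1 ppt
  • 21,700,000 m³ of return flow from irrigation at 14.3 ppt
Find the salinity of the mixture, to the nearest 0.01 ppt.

16.57 ppt

Mass of salt is conserved:
salt = 22,100,000×1.6 + 23,000,000×33.1 + 21,700,000×14.3 = 35,360,000 + 761,300,000 + 310,310,000 = 1,106,970,000
volume = 22,100,000 + 23,000,000 + 21,700,000 = 66,800,000 m³
S = 1,106,970,000 / 66,800,000 = 16.5714 ppt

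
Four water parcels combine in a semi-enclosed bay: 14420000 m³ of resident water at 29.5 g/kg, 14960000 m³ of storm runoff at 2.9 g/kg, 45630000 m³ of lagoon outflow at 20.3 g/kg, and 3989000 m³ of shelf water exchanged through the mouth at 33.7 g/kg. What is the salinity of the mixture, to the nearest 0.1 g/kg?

Salt balance:
salt = 14,420,000×29.5 + 14,960,000×2.9 + 45,630,000×20.3 + 3,989,000×33.7 = 425,390,000 + 43,384,000 + 926,289,000 + 134,429,300 = 1,529,492,300
volume = 14,420,000 + 14,960,000 + 45,630,000 + 3,989,000 = 78,999,000 m³
S = 1,529,492,300 / 78,999,000 = 19.361 g/kg

19.4 g/kg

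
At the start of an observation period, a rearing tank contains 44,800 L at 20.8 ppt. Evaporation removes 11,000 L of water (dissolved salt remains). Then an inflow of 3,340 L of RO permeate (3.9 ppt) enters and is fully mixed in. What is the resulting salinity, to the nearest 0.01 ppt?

25.44 ppt

After evaporation: salt = 44,800×20.8 = 931,840; volume = 44,800 − 11,000 = 33,800 L
After mixing: salt = 931,840 + 3,340×3.9 = 944,866; volume = 33,800 + 3,340 = 37,140 L
S = 944,866 / 37,140 = 25.4407 ppt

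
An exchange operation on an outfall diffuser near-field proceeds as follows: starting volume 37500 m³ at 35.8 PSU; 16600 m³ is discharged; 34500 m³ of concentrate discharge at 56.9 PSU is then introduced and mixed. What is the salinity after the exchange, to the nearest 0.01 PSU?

48.94 PSU

Remaining after removal: 20,900 m³ at 35.8 PSU (salt = 748,220)
After addition: salt = 748,220 + 34,500×56.9 = 2,711,270; volume = 55,400 m³
S = 2,711,270 / 55,400 = 48.9399 PSU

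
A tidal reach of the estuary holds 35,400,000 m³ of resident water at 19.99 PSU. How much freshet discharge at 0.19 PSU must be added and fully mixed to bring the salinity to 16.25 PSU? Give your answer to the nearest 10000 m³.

8240000 m³

Salt balance: 35,400,000×19.99 + V×0.19 = (35,400,000+V)×16.25
707,646,000 + 0.19V = 575,250,000 + 16.25V
132,396,000 = 16.06V
V = 8,243,835.62 m³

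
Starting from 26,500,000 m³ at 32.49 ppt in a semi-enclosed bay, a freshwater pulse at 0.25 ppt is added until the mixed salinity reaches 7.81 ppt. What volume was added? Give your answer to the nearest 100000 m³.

Salt balance: 26,500,000×32.49 + V×0.25 = (26,500,000+V)×7.81
860,985,000 + 0.25V = 206,965,000 + 7.81V
654,020,000 = 7.56V
V = 86,510,582.01 m³

86500000 m³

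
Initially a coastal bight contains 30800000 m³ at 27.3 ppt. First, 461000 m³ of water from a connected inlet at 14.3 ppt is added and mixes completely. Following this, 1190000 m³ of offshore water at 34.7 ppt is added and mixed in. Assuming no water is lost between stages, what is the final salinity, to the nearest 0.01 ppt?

27.39 ppt

Conserving salt mass:
Initial salt = 30,800,000×27.3 = 840,840,000
After stage 1: salt = 840,840,000 + 461,000×14.3 = 847,432,300; volume = 31,261,000 m³; S = 27.108 ppt
After stage 2: salt = 847,432,300 + 1,190,000×34.7 = 888,725,300; volume = 32,451,000 m³
S = 888,725,300 / 32,451,000 = 27.3867 ppt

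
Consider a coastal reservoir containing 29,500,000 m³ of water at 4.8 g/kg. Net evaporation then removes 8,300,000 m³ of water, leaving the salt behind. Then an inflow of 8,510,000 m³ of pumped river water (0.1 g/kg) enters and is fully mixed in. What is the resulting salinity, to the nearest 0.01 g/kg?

After evaporation: salt = 29,500,000×4.8 = 141,600,000; volume = 29,500,000 − 8,300,000 = 21,200,000 m³
After mixing: salt = 141,600,000 + 8,510,000×0.1 = 142,451,000; volume = 21,200,000 + 8,510,000 = 29,710,000 m³
S = 142,451,000 / 29,710,000 = 4.7947 g/kg

4.79 g/kg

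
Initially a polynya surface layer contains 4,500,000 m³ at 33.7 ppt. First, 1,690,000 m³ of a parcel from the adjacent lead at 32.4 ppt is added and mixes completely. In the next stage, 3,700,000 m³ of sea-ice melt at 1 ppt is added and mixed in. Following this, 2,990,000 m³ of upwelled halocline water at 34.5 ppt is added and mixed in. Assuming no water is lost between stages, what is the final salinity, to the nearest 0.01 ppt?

24.32 ppt

Mass of salt is conserved:
Initial salt = 4,500,000×33.7 = 151,650,000
After stage 1: salt = 151,650,000 + 1,690,000×32.4 = 206,406,000; volume = 6,190,000 m³; S = 33.345 ppt
After stage 2: salt = 206,406,000 + 3,700,000×1 = 210,106,000; volume = 9,890,000 m³; S = 21.244 ppt
After stage 3: salt = 210,106,000 + 2,990,000×34.5 = 313,261,000; volume = 12,880,000 m³
S = 313,261,000 / 12,880,000 = 24.3215 ppt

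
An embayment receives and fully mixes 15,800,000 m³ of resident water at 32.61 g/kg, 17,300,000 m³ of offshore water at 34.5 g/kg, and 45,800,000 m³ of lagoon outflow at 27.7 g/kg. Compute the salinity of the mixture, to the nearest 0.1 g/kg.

Conserving salt mass:
salt = 15,800,000×32.61 + 17,300,000×34.5 + 45,800,000×27.7 = 515,238,000 + 596,850,000 + 1,268,660,000 = 2,380,748,000
volume = 15,800,000 + 17,300,000 + 45,800,000 = 78,900,000 m³
S = 2,380,748,000 / 78,900,000 = 30.174 g/kg

30.2 g/kg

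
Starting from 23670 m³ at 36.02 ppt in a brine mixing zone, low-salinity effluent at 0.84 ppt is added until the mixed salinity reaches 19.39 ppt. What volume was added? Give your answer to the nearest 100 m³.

Salt balance: 23,670×36.02 + V×0.84 = (23,670+V)×19.39
852,593.4 + 0.84V = 458,961.3 + 19.39V
393,632.1 = 18.55V
V = 21,220.06 m³

21200 m³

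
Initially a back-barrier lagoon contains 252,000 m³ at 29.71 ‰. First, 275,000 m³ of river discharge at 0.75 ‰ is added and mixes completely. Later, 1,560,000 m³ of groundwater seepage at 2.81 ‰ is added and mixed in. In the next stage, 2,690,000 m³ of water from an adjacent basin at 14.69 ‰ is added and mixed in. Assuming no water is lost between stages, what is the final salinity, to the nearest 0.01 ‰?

Salt balance:
Initial salt = 252,000×29.71 = 7,486,920
After stage 1: salt = 7,486,920 + 275,000×0.75 = 7,693,170; volume = 527,000 m³; S = 14.598 ‰
After stage 2: salt = 7,693,170 + 1,560,000×2.81 = 12,076,770; volume = 2,087,000 m³; S = 5.787 ‰
After stage 3: salt = 12,076,770 + 2,690,000×14.69 = 51,592,870; volume = 4,777,000 m³
S = 51,592,870 / 4,777,000 = 10.8003 ‰

10.80 ‰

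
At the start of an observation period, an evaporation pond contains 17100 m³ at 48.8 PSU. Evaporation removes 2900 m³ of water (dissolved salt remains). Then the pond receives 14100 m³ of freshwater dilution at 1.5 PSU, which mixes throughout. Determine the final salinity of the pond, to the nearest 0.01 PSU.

30.23 PSU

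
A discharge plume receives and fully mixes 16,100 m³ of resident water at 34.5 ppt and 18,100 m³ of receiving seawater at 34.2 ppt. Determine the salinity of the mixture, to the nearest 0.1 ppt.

34.3 ppt

Mass of salt is conserved:
salt = 16,100×34.5 + 18,100×34.2 = 555,450 + 619,020 = 1,174,470
volume = 16,100 + 18,100 = 34,200 m³
S = 1,174,470 / 34,200 = 34.341 ppt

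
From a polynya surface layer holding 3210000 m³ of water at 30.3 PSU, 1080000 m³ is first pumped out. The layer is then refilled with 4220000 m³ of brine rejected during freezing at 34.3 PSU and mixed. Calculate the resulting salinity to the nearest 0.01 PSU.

32.96 PSU

Remaining after removal: 2,130,000 m³ at 30.3 PSU (salt = 64,539,000)
After addition: salt = 64,539,000 + 4,220,000×34.3 = 209,285,000; volume = 6,350,000 m³
S = 209,285,000 / 6,350,000 = 32.9583 PSU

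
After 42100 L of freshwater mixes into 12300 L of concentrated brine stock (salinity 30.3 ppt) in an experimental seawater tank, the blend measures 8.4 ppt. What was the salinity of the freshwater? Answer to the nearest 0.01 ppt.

2.00 ppt

Salt balance: 12,300×30.3 + 42,100×S = 54,400×8.4
372,690 + 42,100·S = 456,960
S = (456,960 − 372,690) / 42,100 = 2.0017 ppt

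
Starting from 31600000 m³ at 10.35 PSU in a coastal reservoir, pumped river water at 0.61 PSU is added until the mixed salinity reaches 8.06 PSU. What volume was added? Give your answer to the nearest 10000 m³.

Salt balance: 31,600,000×10.35 + V×0.61 = (31,600,000+V)×8.06
327,060,000 + 0.61V = 254,696,000 + 8.06V
72,364,000 = 7.45V
V = 9,713,288.59 m³

9710000 m³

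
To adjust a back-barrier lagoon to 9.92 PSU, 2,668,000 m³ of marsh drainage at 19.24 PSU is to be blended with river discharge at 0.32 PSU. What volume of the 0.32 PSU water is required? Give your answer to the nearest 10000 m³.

2590000 m³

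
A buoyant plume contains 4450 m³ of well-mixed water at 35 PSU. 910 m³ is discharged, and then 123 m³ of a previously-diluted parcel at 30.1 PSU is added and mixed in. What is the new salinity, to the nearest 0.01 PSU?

Remaining after removal: 3,540 m³ at 35 PSU (salt = 123,900)
After addition: salt = 123,900 + 123×30.1 = 127,602.3; volume = 3,663 m³
S = 127,602.3 / 3,663 = 34.8355 PSU

34.84 PSU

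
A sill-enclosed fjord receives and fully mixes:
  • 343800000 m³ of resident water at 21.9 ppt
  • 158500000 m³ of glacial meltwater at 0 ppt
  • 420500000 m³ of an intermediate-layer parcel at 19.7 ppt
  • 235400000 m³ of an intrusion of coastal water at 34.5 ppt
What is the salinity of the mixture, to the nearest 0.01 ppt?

20.67 ppt

By conservation of dissolved salt,
salt = 343,800,000×21.9 + 158,500,000×0 + 420,500,000×19.7 + 235,400,000×34.5 = 7,529,220,000 + 0 + 8,283,850,000 + 8,121,300,000 = 23,934,370,000
volume = 343,800,000 + 158,500,000 + 420,500,000 + 235,400,000 = 1,158,200,000 m³
S = 23,934,370,000 / 1,158,200,000 = 20.6651 ppt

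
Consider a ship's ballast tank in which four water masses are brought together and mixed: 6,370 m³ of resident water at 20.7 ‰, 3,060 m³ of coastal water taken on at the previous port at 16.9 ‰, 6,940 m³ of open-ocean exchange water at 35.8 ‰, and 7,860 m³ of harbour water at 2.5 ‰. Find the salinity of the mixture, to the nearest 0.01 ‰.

Salt balance:
salt = 6,370×20.7 + 3,060×16.9 + 6,940×35.8 + 7,860×2.5 = 131,859 + 51,714 + 248,452 + 19,650 = 451,675
volume = 6,370 + 3,060 + 6,940 + 7,860 = 24,230 m³
S = 451,675 / 24,230 = 18.6411 ‰

18.64 ‰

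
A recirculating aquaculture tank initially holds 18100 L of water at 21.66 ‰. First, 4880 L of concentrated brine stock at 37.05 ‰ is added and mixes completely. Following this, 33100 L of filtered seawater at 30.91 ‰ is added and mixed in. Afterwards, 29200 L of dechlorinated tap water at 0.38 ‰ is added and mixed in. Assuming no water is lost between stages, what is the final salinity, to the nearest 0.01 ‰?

Mass of salt is conserved:
Initial salt = 18,100×21.66 = 392,046
After stage 1: salt = 392,046 + 4,880×37.05 = 572,850; volume = 22,980 L; S = 24.928 ‰
After stage 2: salt = 572,850 + 33,100×30.91 = 1,595,971; volume = 56,080 L; S = 28.459 ‰
After stage 3: salt = 1,595,971 + 29,200×0.38 = 1,607,067; volume = 85,280 L
S = 1,607,067 / 85,280 = 18.8446 ‰

18.84 ‰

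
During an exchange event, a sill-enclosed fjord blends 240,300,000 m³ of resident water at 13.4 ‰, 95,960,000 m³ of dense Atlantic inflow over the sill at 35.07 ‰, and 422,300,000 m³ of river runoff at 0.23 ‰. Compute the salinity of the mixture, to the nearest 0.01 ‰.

Weighted by volume,
salt = 240,300,000×13.4 + 95,960,000×35.07 + 422,300,000×0.23 = 3,220,020,000 + 3,365,317,200 + 97,129,000 = 6,682,466,200
volume = 240,300,000 + 95,960,000 + 422,300,000 = 758,560,000 m³
S = 6,682,466,200 / 758,560,000 = 8.8094 ‰

8.81 ‰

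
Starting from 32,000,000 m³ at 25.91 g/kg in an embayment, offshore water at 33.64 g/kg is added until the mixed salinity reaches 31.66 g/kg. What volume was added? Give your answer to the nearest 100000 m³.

Salt balance: 32,000,000×25.91 + V×33.64 = (32,000,000+V)×31.66
829,120,000 + 33.64V = 1,013,120,000 + 31.66V
184,000,000 = 1.98V
V = 92,929,292.93 m³

92900000 m³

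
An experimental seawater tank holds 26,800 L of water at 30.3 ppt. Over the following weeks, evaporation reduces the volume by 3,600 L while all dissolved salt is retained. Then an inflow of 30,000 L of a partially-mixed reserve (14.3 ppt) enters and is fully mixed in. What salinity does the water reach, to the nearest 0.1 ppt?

23.3 ppt

After evaporation: salt = 26,800×30.3 = 812,040; volume = 26,800 − 3,600 = 23,200 L
After mixing: salt = 812,040 + 30,000×14.3 = 1,241,040; volume = 23,200 + 30,000 = 53,200 L
S = 1,241,040 / 53,200 = 23.3278 ppt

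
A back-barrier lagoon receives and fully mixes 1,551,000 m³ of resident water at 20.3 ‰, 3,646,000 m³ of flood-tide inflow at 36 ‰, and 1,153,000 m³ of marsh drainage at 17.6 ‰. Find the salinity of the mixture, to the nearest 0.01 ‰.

28.82 ‰

Conserving salt mass:
salt = 1,551,000×20.3 + 3,646,000×36 + 1,153,000×17.6 = 31,485,300 + 131,256,000 + 20,292,800 = 183,034,100
volume = 1,551,000 + 3,646,000 + 1,153,000 = 6,350,000 m³
S = 183,034,100 / 6,350,000 = 28.8243 ‰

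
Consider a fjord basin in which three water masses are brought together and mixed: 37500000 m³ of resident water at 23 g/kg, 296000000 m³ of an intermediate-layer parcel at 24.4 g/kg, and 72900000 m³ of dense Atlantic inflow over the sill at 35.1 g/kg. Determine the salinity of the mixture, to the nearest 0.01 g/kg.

Salt balance:
salt = 37,500,000×23 + 296,000,000×24.4 + 72,900,000×35.1 = 862,500,000 + 7,222,400,000 + 2,558,790,000 = 10,643,690,000
volume = 37,500,000 + 296,000,000 + 72,900,000 = 406,400,000 m³
S = 10,643,690,000 / 406,400,000 = 26.1902 g/kg

26.19 g/kg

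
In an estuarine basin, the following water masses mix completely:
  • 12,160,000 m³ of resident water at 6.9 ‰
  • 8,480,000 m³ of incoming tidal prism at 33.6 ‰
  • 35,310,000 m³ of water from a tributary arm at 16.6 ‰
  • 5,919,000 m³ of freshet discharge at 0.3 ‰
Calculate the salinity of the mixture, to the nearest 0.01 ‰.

15.46 ‰

Conserving salt mass:
salt = 12,160,000×6.9 + 8,480,000×33.6 + 35,310,000×16.6 + 5,919,000×0.3 = 83,904,000 + 284,928,000 + 586,146,000 + 1,775,700 = 956,753,700
volume = 12,160,000 + 8,480,000 + 35,310,000 + 5,919,000 = 61,869,000 m³
S = 956,753,700 / 61,869,000 = 15.4642 ‰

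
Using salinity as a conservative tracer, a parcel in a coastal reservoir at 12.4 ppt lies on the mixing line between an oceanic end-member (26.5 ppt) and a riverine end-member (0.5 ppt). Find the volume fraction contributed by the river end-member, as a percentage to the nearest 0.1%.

54.2%

Let f be the freshwater fraction. Salt balance per unit volume:
f×0.5 + (1−f)×26.5 = 12.4
f = (26.5 − 12.4) / (26.5 − 0.5) = 14.1/26 = 0.5423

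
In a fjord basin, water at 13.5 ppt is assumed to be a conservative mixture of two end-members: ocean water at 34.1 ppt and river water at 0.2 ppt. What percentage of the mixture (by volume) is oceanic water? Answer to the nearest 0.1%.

39.2%

Let g be the oceanic fraction. Salt balance per unit volume:
g×34.1 + (1−g)×0.2 = 13.5
g = (13.5 − 0.2) / (34.1 − 0.2) = 13.3/33.9 = 0.3923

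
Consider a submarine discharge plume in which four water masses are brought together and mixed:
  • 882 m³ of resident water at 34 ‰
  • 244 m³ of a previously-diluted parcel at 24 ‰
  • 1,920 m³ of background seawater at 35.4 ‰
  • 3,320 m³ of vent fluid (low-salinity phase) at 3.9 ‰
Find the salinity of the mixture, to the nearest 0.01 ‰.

18.34 ‰

Total salt / total volume:
salt = 882×34 + 244×24 + 1,920×35.4 + 3,320×3.9 = 29,988 + 5,856 + 67,968 + 12,948 = 116,760
volume = 882 + 244 + 1,920 + 3,320 = 6,366 m³
S = 116,760 / 6,366 = 18.3412 ‰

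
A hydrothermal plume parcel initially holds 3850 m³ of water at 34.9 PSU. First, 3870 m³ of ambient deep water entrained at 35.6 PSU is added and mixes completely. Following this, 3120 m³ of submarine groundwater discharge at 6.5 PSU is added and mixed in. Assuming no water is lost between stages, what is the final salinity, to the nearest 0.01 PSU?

Mass of salt is conserved:
Initial salt = 3,850×34.9 = 134,365
After stage 1: salt = 134,365 + 3,870×35.6 = 272,137; volume = 7,720 m³; S = 35.251 PSU
After stage 2: salt = 272,137 + 3,120×6.5 = 292,417; volume = 10,840 m³
S = 292,417 / 10,840 = 26.9757 PSU

26.98 PSU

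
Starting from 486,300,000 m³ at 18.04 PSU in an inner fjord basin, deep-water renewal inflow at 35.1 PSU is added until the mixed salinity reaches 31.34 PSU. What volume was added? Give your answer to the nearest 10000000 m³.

1720000000 m³

Salt balance: 486,300,000×18.04 + V×35.1 = (486,300,000+V)×31.34
8,772,852,000 + 35.1V = 15,240,642,000 + 31.34V
6,467,790,000 = 3.76V
V = 1,720,156,914.89 m³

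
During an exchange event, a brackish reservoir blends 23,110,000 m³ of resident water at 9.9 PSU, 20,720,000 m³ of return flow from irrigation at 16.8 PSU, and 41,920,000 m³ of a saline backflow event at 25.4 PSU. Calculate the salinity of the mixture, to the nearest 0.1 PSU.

Salt balance:
salt = 23,110,000×9.9 + 20,720,000×16.8 + 41,920,000×25.4 = 228,789,000 + 348,096,000 + 1,064,768,000 = 1,641,653,000
volume = 23,110,000 + 20,720,000 + 41,920,000 = 85,750,000 m³
S = 1,641,653,000 / 85,750,000 = 19.145 PSU

19.1 PSU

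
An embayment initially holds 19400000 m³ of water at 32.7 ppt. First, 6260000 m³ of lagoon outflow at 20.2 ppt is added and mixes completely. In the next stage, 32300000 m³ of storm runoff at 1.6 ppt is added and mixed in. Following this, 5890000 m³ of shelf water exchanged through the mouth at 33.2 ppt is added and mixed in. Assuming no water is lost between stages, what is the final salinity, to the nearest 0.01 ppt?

15.79 ppt

By conservation of dissolved salt,
Initial salt = 19,400,000×32.7 = 634,380,000
After stage 1: salt = 634,380,000 + 6,260,000×20.2 = 760,832,000; volume = 25,660,000 m³; S = 29.651 ppt
After stage 2: salt = 760,832,000 + 32,300,000×1.6 = 812,512,000; volume = 57,960,000 m³; S = 14.018 ppt
After stage 3: salt = 812,512,000 + 5,890,000×33.2 = 1,008,060,000; volume = 63,850,000 m³
S = 1,008,060,000 / 63,850,000 = 15.7879 ppt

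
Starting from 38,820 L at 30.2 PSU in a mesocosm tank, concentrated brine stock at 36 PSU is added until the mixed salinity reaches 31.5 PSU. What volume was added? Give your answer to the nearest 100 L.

Salt balance: 38,820×30.2 + V×36 = (38,820+V)×31.5
1,172,364 + 36V = 1,222,830 + 31.5V
50,466 = 4.5V
V = 11,214.67 L

11200 L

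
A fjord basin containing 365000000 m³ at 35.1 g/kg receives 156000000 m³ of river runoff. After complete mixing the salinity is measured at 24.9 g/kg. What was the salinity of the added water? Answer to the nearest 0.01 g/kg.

1.03 g/kg

Salt balance: 365,000,000×35.1 + 156,000,000×S = 521,000,000×24.9
12,811,500,000 + 156,000,000·S = 12,972,900,000
S = (12,972,900,000 − 12,811,500,000) / 156,000,000 = 1.0346 g/kg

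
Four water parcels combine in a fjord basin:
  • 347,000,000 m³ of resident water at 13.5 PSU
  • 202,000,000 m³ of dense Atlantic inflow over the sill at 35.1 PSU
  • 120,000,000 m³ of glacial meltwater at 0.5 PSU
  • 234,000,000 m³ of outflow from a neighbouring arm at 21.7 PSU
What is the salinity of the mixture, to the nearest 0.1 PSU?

18.7 PSU

By conservation of dissolved salt,
salt = 347,000,000×13.5 + 202,000,000×35.1 + 120,000,000×0.5 + 234,000,000×21.7 = 4,684,500,000 + 7,090,200,000 + 60,000,000 + 5,077,800,000 = 16,912,500,000
volume = 347,000,000 + 202,000,000 + 120,000,000 + 234,000,000 = 903,000,000 m³
S = 16,912,500,000 / 903,000,000 = 18.729 PSU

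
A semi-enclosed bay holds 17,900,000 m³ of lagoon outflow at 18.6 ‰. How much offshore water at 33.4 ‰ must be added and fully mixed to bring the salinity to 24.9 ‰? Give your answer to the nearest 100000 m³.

Salt balance: 17,900,000×18.6 + V×33.4 = (17,900,000+V)×24.9
332,940,000 + 33.4V = 445,710,000 + 24.9V
112,770,000 = 8.5V
V = 13,267,058.82 m³

13300000 m³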